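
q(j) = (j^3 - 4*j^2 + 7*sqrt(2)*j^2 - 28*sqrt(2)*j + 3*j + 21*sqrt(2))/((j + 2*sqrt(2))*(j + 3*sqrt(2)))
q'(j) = (3*j^2 - 8*j + 14*sqrt(2)*j - 28*sqrt(2) + 3)/((j + 2*sqrt(2))*(j + 3*sqrt(2))) - (j^3 - 4*j^2 + 7*sqrt(2)*j^2 - 28*sqrt(2)*j + 3*j + 21*sqrt(2))/((j + 2*sqrt(2))*(j + 3*sqrt(2))^2) - (j^3 - 4*j^2 + 7*sqrt(2)*j^2 - 28*sqrt(2)*j + 3*j + 21*sqrt(2))/((j + 2*sqrt(2))^2*(j + 3*sqrt(2)))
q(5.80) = 2.44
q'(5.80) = 1.01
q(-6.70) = 25.12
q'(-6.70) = 18.71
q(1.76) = -0.40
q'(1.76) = -0.08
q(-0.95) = 11.15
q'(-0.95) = -16.61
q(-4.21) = -4739.29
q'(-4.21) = 142499.51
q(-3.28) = -409.29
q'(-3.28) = -382.22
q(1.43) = -0.32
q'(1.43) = -0.43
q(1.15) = -0.14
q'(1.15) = -0.83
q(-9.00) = 3.68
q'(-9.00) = 4.78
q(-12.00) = -5.76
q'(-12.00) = 2.20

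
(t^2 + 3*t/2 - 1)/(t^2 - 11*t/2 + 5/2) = (t + 2)/(t - 5)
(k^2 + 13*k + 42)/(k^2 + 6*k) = (k + 7)/k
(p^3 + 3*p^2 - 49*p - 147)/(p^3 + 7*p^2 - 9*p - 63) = (p - 7)/(p - 3)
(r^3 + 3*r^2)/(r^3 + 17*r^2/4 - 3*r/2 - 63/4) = 4*r^2/(4*r^2 + 5*r - 21)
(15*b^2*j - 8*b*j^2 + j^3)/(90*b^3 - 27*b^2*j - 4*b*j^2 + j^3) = j*(5*b - j)/(30*b^2 + b*j - j^2)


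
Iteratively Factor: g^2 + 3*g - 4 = (g + 4)*(g - 1)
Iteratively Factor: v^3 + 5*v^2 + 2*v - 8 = (v - 1)*(v^2 + 6*v + 8) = (v - 1)*(v + 4)*(v + 2)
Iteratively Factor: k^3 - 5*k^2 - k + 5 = (k - 5)*(k^2 - 1) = (k - 5)*(k + 1)*(k - 1)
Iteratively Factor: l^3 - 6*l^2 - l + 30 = (l - 5)*(l^2 - l - 6) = (l - 5)*(l + 2)*(l - 3)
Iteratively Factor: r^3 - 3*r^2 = (r - 3)*(r^2) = r*(r - 3)*(r)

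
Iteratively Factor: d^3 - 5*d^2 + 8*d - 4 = (d - 1)*(d^2 - 4*d + 4) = (d - 2)*(d - 1)*(d - 2)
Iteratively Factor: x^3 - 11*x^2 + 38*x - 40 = (x - 2)*(x^2 - 9*x + 20) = (x - 4)*(x - 2)*(x - 5)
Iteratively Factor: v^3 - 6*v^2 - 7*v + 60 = (v - 5)*(v^2 - v - 12) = (v - 5)*(v - 4)*(v + 3)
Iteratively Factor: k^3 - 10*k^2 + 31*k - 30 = (k - 3)*(k^2 - 7*k + 10) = (k - 3)*(k - 2)*(k - 5)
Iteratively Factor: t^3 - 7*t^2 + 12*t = (t - 3)*(t^2 - 4*t) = t*(t - 3)*(t - 4)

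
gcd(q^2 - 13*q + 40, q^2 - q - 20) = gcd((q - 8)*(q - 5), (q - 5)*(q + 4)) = q - 5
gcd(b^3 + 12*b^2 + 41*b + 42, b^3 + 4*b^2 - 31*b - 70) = b^2 + 9*b + 14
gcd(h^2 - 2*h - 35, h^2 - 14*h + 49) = h - 7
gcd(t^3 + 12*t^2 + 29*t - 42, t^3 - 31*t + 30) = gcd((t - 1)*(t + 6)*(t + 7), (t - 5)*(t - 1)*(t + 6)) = t^2 + 5*t - 6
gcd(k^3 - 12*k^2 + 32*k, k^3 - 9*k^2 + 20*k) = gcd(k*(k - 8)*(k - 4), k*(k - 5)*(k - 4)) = k^2 - 4*k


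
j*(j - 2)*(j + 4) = j^3 + 2*j^2 - 8*j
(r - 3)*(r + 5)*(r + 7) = r^3 + 9*r^2 - r - 105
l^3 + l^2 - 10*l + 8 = (l - 2)*(l - 1)*(l + 4)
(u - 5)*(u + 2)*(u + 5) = u^3 + 2*u^2 - 25*u - 50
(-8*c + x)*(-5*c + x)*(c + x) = 40*c^3 + 27*c^2*x - 12*c*x^2 + x^3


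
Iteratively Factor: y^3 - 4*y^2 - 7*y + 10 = (y - 5)*(y^2 + y - 2) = (y - 5)*(y - 1)*(y + 2)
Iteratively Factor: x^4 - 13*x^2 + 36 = (x + 3)*(x^3 - 3*x^2 - 4*x + 12) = (x - 2)*(x + 3)*(x^2 - x - 6) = (x - 3)*(x - 2)*(x + 3)*(x + 2)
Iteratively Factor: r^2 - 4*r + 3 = (r - 3)*(r - 1)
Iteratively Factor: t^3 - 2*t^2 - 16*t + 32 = (t - 4)*(t^2 + 2*t - 8) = (t - 4)*(t - 2)*(t + 4)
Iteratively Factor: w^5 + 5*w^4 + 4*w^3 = (w + 4)*(w^4 + w^3) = (w + 1)*(w + 4)*(w^3) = w*(w + 1)*(w + 4)*(w^2) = w^2*(w + 1)*(w + 4)*(w)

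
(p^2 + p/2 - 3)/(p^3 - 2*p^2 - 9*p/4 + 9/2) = 2*(p + 2)/(2*p^2 - p - 6)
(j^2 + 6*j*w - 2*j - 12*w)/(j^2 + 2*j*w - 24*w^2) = (2 - j)/(-j + 4*w)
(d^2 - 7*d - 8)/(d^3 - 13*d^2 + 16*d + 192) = (d + 1)/(d^2 - 5*d - 24)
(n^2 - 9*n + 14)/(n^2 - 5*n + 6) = (n - 7)/(n - 3)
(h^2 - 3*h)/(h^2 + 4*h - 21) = h/(h + 7)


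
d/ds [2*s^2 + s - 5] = 4*s + 1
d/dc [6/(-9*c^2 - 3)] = 12*c/(3*c^2 + 1)^2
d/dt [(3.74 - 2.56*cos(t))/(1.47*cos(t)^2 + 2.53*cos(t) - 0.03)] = (-3.7632*cos(t)^2 + 10.9956*cos(t) + 9.3854)*sin(t)/(2.1609*cos(t)^4 + 7.4382*cos(t)^3 + 6.3127*cos(t)^2 - 0.1518*cos(t) + 0.0009)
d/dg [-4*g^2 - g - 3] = -8*g - 1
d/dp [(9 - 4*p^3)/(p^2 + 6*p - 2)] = 2*(-6*p^2*(p^2 + 6*p - 2) + (p + 3)*(4*p^3 - 9))/(p^2 + 6*p - 2)^2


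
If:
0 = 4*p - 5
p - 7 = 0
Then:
No Solution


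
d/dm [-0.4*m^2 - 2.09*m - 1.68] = -0.8*m - 2.09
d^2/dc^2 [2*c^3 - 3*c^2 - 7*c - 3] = 12*c - 6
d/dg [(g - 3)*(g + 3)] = 2*g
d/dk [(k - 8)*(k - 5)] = 2*k - 13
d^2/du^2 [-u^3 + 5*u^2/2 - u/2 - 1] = 5 - 6*u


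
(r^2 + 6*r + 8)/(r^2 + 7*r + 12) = (r + 2)/(r + 3)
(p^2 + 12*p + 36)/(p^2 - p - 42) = (p + 6)/(p - 7)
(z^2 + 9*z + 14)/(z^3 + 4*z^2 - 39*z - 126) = (z + 2)/(z^2 - 3*z - 18)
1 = 1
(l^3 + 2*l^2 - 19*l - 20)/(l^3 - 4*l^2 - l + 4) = (l + 5)/(l - 1)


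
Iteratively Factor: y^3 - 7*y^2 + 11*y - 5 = (y - 5)*(y^2 - 2*y + 1) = (y - 5)*(y - 1)*(y - 1)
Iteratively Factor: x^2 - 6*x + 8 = (x - 4)*(x - 2)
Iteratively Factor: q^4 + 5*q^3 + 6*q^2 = (q + 3)*(q^3 + 2*q^2) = q*(q + 3)*(q^2 + 2*q) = q^2*(q + 3)*(q + 2)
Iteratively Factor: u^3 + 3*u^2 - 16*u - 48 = (u + 4)*(u^2 - u - 12) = (u + 3)*(u + 4)*(u - 4)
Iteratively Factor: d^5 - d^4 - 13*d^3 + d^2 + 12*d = (d + 3)*(d^4 - 4*d^3 - d^2 + 4*d) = d*(d + 3)*(d^3 - 4*d^2 - d + 4) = d*(d + 1)*(d + 3)*(d^2 - 5*d + 4) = d*(d - 1)*(d + 1)*(d + 3)*(d - 4)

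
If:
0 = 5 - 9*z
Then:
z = 5/9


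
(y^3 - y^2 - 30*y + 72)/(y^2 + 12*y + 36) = (y^2 - 7*y + 12)/(y + 6)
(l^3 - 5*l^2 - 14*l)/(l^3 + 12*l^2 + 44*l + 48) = l*(l - 7)/(l^2 + 10*l + 24)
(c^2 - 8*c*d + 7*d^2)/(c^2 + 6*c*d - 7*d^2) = (c - 7*d)/(c + 7*d)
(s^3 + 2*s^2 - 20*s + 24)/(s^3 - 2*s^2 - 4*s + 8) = (s + 6)/(s + 2)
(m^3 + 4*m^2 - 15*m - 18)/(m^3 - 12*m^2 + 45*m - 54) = (m^2 + 7*m + 6)/(m^2 - 9*m + 18)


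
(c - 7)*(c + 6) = c^2 - c - 42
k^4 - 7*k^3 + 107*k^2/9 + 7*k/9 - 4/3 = (k - 4)*(k - 3)*(k - 1/3)*(k + 1/3)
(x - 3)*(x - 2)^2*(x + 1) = x^4 - 6*x^3 + 9*x^2 + 4*x - 12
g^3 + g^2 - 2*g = g*(g - 1)*(g + 2)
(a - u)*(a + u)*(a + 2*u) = a^3 + 2*a^2*u - a*u^2 - 2*u^3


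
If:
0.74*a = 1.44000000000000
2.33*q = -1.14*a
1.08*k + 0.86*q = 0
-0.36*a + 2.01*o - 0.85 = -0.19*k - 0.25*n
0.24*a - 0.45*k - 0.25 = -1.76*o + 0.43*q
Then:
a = 1.95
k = 0.76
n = 6.93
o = -0.16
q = -0.95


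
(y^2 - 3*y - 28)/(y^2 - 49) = (y + 4)/(y + 7)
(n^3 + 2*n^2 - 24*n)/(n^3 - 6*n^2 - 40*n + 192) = n/(n - 8)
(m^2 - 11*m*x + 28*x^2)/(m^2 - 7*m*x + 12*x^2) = (-m + 7*x)/(-m + 3*x)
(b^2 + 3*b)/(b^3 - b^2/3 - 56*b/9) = 9*(b + 3)/(9*b^2 - 3*b - 56)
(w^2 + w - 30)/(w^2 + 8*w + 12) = (w - 5)/(w + 2)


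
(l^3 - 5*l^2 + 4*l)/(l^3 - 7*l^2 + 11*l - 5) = l*(l - 4)/(l^2 - 6*l + 5)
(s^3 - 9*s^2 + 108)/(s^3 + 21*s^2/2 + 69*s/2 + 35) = 2*(s^3 - 9*s^2 + 108)/(2*s^3 + 21*s^2 + 69*s + 70)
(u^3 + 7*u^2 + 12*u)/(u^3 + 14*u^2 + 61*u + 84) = u/(u + 7)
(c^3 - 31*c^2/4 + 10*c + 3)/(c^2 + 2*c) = (c^3 - 31*c^2/4 + 10*c + 3)/(c*(c + 2))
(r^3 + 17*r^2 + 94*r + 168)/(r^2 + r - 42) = (r^2 + 10*r + 24)/(r - 6)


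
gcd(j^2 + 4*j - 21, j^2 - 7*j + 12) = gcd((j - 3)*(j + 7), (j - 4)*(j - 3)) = j - 3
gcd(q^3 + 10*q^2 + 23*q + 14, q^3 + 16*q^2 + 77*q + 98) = q^2 + 9*q + 14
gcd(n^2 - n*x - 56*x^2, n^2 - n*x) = 1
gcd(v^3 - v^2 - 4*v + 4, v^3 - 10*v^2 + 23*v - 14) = v^2 - 3*v + 2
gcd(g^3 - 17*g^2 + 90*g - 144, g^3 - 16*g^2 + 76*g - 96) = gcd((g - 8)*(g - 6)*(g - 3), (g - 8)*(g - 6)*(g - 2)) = g^2 - 14*g + 48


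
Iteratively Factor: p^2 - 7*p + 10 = (p - 5)*(p - 2)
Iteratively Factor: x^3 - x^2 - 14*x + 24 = (x + 4)*(x^2 - 5*x + 6) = (x - 3)*(x + 4)*(x - 2)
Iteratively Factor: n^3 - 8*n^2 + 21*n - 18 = (n - 2)*(n^2 - 6*n + 9) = (n - 3)*(n - 2)*(n - 3)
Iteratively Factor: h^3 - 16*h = (h + 4)*(h^2 - 4*h) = (h - 4)*(h + 4)*(h)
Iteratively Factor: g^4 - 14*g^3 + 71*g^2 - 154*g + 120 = (g - 5)*(g^3 - 9*g^2 + 26*g - 24) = (g - 5)*(g - 3)*(g^2 - 6*g + 8) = (g - 5)*(g - 3)*(g - 2)*(g - 4)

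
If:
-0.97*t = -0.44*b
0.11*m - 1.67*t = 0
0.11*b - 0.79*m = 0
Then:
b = 0.00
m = 0.00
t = 0.00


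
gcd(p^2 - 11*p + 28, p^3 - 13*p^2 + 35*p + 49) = p - 7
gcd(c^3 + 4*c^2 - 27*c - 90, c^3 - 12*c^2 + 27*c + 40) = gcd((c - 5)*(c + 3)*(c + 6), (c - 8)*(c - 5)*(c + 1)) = c - 5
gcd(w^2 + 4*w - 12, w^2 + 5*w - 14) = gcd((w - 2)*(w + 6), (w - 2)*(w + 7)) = w - 2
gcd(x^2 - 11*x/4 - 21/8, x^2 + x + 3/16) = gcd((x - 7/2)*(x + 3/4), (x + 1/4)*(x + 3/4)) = x + 3/4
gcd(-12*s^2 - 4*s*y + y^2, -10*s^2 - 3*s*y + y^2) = 2*s + y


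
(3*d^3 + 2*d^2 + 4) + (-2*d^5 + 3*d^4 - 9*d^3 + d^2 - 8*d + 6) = -2*d^5 + 3*d^4 - 6*d^3 + 3*d^2 - 8*d + 10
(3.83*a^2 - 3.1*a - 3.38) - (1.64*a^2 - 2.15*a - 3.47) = 2.19*a^2 - 0.95*a + 0.0900000000000003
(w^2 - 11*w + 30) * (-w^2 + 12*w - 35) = -w^4 + 23*w^3 - 197*w^2 + 745*w - 1050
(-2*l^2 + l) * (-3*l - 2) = 6*l^3 + l^2 - 2*l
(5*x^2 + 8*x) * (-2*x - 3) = -10*x^3 - 31*x^2 - 24*x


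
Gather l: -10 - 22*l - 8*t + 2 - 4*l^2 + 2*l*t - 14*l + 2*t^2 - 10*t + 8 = -4*l^2 + l*(2*t - 36) + 2*t^2 - 18*t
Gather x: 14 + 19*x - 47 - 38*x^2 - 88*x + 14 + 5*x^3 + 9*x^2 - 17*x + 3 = 5*x^3 - 29*x^2 - 86*x - 16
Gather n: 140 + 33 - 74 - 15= 84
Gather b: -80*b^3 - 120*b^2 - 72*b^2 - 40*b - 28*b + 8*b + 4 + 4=-80*b^3 - 192*b^2 - 60*b + 8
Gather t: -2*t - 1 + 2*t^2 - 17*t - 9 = 2*t^2 - 19*t - 10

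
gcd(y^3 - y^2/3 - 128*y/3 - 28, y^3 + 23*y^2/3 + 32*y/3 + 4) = y^2 + 20*y/3 + 4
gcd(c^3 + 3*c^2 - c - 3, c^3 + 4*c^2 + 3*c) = c^2 + 4*c + 3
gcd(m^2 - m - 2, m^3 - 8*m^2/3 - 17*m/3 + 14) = m - 2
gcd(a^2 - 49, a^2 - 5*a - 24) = 1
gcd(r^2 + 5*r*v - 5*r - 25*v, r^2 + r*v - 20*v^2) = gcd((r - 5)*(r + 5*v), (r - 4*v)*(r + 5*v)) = r + 5*v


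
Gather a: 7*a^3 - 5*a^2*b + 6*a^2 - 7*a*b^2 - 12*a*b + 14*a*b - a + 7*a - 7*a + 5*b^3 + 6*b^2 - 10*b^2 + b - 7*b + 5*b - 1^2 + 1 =7*a^3 + a^2*(6 - 5*b) + a*(-7*b^2 + 2*b - 1) + 5*b^3 - 4*b^2 - b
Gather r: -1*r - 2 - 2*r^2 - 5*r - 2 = -2*r^2 - 6*r - 4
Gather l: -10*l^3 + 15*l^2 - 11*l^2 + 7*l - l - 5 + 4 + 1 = -10*l^3 + 4*l^2 + 6*l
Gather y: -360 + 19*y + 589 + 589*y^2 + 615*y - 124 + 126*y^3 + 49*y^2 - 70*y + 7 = 126*y^3 + 638*y^2 + 564*y + 112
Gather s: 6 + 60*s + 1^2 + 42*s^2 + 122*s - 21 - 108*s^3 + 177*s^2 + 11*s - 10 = -108*s^3 + 219*s^2 + 193*s - 24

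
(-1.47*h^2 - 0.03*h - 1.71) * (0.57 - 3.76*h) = 5.5272*h^3 - 0.7251*h^2 + 6.4125*h - 0.9747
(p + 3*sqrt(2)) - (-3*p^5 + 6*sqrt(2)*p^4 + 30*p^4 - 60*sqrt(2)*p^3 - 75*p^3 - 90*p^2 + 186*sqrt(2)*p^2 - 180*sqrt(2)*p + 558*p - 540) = 3*p^5 - 30*p^4 - 6*sqrt(2)*p^4 + 75*p^3 + 60*sqrt(2)*p^3 - 186*sqrt(2)*p^2 + 90*p^2 - 557*p + 180*sqrt(2)*p + 3*sqrt(2) + 540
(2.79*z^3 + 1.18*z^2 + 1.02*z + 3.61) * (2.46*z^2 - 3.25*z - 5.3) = 6.8634*z^5 - 6.1647*z^4 - 16.1128*z^3 - 0.6884*z^2 - 17.1385*z - 19.133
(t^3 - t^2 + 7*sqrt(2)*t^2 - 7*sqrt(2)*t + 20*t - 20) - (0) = t^3 - t^2 + 7*sqrt(2)*t^2 - 7*sqrt(2)*t + 20*t - 20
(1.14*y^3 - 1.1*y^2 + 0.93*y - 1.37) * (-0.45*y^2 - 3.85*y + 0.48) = -0.513*y^5 - 3.894*y^4 + 4.3637*y^3 - 3.492*y^2 + 5.7209*y - 0.6576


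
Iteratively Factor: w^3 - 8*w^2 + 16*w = (w)*(w^2 - 8*w + 16) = w*(w - 4)*(w - 4)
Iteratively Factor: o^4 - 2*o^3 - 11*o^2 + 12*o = (o + 3)*(o^3 - 5*o^2 + 4*o) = o*(o + 3)*(o^2 - 5*o + 4) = o*(o - 4)*(o + 3)*(o - 1)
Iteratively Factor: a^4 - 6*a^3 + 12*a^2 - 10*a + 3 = (a - 1)*(a^3 - 5*a^2 + 7*a - 3) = (a - 1)^2*(a^2 - 4*a + 3) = (a - 1)^3*(a - 3)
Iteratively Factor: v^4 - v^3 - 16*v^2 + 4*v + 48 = (v - 2)*(v^3 + v^2 - 14*v - 24) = (v - 2)*(v + 3)*(v^2 - 2*v - 8) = (v - 2)*(v + 2)*(v + 3)*(v - 4)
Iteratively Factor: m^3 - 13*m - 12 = (m + 3)*(m^2 - 3*m - 4) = (m - 4)*(m + 3)*(m + 1)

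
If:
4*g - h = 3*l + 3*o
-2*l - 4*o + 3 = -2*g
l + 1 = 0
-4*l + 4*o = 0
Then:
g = -9/2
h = -12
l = -1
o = -1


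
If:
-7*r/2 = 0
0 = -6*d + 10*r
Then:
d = 0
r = 0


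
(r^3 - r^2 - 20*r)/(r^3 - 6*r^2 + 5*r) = (r + 4)/(r - 1)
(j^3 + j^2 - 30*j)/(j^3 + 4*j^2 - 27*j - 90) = j/(j + 3)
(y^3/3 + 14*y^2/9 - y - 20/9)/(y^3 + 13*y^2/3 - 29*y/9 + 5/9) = (3*y^2 - y - 4)/(9*y^2 - 6*y + 1)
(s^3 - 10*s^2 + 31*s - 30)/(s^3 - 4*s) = (s^2 - 8*s + 15)/(s*(s + 2))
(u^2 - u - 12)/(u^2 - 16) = (u + 3)/(u + 4)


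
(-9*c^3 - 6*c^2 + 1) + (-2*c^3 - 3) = -11*c^3 - 6*c^2 - 2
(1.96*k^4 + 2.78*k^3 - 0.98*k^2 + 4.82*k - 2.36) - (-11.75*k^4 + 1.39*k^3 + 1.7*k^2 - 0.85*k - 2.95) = 13.71*k^4 + 1.39*k^3 - 2.68*k^2 + 5.67*k + 0.59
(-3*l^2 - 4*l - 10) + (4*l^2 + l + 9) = l^2 - 3*l - 1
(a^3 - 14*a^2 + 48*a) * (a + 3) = a^4 - 11*a^3 + 6*a^2 + 144*a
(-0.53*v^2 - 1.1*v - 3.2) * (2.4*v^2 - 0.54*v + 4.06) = -1.272*v^4 - 2.3538*v^3 - 9.2378*v^2 - 2.738*v - 12.992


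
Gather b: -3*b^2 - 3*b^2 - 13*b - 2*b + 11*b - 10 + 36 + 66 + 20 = -6*b^2 - 4*b + 112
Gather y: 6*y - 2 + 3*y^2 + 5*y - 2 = 3*y^2 + 11*y - 4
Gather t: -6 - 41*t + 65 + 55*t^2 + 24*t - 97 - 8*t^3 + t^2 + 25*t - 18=-8*t^3 + 56*t^2 + 8*t - 56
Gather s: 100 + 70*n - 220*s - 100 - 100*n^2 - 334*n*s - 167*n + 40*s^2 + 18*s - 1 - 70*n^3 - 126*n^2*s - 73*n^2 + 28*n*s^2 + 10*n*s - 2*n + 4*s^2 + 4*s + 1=-70*n^3 - 173*n^2 - 99*n + s^2*(28*n + 44) + s*(-126*n^2 - 324*n - 198)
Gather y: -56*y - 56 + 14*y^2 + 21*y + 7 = 14*y^2 - 35*y - 49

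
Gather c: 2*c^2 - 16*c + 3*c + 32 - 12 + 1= 2*c^2 - 13*c + 21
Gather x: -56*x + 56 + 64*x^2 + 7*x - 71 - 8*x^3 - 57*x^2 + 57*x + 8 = -8*x^3 + 7*x^2 + 8*x - 7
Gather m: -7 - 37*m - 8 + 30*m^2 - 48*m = 30*m^2 - 85*m - 15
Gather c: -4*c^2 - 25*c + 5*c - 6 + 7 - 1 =-4*c^2 - 20*c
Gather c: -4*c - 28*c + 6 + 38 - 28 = 16 - 32*c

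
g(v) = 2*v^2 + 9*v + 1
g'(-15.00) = -51.00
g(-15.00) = 316.00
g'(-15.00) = -51.00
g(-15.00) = 316.00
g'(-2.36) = -0.44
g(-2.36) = -9.10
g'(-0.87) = 5.52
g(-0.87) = -5.32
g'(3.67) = 23.68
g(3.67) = 60.97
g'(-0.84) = 5.64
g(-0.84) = -5.15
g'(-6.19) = -15.76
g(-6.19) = 21.92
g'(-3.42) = -4.68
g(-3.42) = -6.39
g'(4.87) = 28.48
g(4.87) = 92.26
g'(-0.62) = 6.52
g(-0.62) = -3.81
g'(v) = 4*v + 9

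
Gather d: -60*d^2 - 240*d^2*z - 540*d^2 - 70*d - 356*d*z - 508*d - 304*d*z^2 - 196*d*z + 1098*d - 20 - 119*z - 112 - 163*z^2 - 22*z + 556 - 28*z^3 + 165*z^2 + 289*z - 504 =d^2*(-240*z - 600) + d*(-304*z^2 - 552*z + 520) - 28*z^3 + 2*z^2 + 148*z - 80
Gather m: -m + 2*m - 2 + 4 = m + 2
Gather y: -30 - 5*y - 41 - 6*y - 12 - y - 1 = -12*y - 84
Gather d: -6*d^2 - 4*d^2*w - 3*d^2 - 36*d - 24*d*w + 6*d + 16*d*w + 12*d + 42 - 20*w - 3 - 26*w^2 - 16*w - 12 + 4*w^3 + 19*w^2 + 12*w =d^2*(-4*w - 9) + d*(-8*w - 18) + 4*w^3 - 7*w^2 - 24*w + 27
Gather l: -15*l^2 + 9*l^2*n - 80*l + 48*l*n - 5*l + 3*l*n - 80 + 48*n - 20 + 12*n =l^2*(9*n - 15) + l*(51*n - 85) + 60*n - 100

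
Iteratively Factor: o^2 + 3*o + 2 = (o + 1)*(o + 2)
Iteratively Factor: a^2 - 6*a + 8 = (a - 2)*(a - 4)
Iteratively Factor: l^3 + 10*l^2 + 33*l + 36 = (l + 4)*(l^2 + 6*l + 9) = (l + 3)*(l + 4)*(l + 3)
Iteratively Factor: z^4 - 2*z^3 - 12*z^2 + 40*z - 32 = (z - 2)*(z^3 - 12*z + 16) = (z - 2)^2*(z^2 + 2*z - 8) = (z - 2)^2*(z + 4)*(z - 2)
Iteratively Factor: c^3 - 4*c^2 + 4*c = (c - 2)*(c^2 - 2*c) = (c - 2)^2*(c)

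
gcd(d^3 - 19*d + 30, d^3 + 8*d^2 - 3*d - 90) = d^2 + 2*d - 15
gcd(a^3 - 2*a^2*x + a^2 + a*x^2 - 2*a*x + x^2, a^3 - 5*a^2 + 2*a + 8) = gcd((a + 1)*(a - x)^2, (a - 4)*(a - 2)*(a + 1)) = a + 1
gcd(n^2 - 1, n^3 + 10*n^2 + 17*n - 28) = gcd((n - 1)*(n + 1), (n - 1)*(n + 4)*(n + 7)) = n - 1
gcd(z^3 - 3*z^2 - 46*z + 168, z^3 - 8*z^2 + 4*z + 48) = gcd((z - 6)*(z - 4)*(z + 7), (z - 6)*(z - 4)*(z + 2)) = z^2 - 10*z + 24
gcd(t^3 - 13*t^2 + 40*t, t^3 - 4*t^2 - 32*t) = t^2 - 8*t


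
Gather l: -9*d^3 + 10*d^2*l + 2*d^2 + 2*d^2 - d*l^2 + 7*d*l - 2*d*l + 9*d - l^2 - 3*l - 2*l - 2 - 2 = -9*d^3 + 4*d^2 + 9*d + l^2*(-d - 1) + l*(10*d^2 + 5*d - 5) - 4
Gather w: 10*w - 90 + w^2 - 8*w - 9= w^2 + 2*w - 99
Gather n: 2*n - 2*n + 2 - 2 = 0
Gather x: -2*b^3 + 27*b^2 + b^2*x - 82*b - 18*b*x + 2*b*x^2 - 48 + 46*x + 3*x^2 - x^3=-2*b^3 + 27*b^2 - 82*b - x^3 + x^2*(2*b + 3) + x*(b^2 - 18*b + 46) - 48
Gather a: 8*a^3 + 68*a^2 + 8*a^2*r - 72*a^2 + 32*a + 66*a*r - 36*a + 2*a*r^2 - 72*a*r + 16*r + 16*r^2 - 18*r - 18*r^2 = 8*a^3 + a^2*(8*r - 4) + a*(2*r^2 - 6*r - 4) - 2*r^2 - 2*r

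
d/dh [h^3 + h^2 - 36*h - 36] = 3*h^2 + 2*h - 36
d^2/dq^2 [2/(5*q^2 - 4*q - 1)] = 4*(25*q^2 - 20*q - 4*(5*q - 2)^2 - 5)/(-5*q^2 + 4*q + 1)^3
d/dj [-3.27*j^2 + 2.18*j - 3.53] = 2.18 - 6.54*j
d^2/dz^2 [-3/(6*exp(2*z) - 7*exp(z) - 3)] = 3*(2*(12*exp(z) - 7)^2*exp(z) + (24*exp(z) - 7)*(-6*exp(2*z) + 7*exp(z) + 3))*exp(z)/(-6*exp(2*z) + 7*exp(z) + 3)^3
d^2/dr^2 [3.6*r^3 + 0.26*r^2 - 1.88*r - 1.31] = 21.6*r + 0.52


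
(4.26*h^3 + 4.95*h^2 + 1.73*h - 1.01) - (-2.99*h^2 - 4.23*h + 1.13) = 4.26*h^3 + 7.94*h^2 + 5.96*h - 2.14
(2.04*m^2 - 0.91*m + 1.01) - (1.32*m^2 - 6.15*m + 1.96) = 0.72*m^2 + 5.24*m - 0.95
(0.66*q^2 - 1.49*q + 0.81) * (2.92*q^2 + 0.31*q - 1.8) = 1.9272*q^4 - 4.1462*q^3 + 0.7153*q^2 + 2.9331*q - 1.458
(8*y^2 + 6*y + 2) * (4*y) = 32*y^3 + 24*y^2 + 8*y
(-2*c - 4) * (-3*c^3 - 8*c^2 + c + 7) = 6*c^4 + 28*c^3 + 30*c^2 - 18*c - 28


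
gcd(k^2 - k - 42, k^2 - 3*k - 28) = k - 7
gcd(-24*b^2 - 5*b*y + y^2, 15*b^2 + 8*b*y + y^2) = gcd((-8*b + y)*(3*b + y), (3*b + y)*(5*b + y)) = 3*b + y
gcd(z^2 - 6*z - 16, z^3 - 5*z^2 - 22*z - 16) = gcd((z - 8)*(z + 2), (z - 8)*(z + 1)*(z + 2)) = z^2 - 6*z - 16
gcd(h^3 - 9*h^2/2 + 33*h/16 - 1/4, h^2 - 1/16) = h - 1/4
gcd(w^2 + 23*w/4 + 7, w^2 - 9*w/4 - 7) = w + 7/4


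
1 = 1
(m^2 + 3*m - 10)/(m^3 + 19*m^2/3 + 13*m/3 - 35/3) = 3*(m - 2)/(3*m^2 + 4*m - 7)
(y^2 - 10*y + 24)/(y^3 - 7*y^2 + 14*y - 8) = (y - 6)/(y^2 - 3*y + 2)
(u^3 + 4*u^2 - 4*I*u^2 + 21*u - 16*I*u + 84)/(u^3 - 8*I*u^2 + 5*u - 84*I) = (u + 4)/(u - 4*I)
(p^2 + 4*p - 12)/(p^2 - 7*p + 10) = (p + 6)/(p - 5)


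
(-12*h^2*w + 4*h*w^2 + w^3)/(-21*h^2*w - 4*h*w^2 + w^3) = (12*h^2 - 4*h*w - w^2)/(21*h^2 + 4*h*w - w^2)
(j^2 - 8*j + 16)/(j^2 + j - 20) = (j - 4)/(j + 5)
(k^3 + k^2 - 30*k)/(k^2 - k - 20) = k*(k + 6)/(k + 4)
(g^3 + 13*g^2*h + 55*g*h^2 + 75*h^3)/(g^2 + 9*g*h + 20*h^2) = (g^2 + 8*g*h + 15*h^2)/(g + 4*h)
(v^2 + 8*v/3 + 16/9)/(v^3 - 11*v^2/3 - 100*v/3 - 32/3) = (9*v^2 + 24*v + 16)/(3*(3*v^3 - 11*v^2 - 100*v - 32))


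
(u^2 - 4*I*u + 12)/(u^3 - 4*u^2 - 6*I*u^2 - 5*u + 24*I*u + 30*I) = (u + 2*I)/(u^2 - 4*u - 5)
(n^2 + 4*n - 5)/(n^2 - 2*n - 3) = (-n^2 - 4*n + 5)/(-n^2 + 2*n + 3)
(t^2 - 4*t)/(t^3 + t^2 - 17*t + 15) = t*(t - 4)/(t^3 + t^2 - 17*t + 15)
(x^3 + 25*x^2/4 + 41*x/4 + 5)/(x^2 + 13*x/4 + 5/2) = (x^2 + 5*x + 4)/(x + 2)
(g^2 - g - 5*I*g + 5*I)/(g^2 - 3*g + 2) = (g - 5*I)/(g - 2)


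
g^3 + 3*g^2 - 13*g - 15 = (g - 3)*(g + 1)*(g + 5)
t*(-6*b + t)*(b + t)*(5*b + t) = -30*b^3*t - 31*b^2*t^2 + t^4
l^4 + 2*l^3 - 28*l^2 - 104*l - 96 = (l - 6)*(l + 2)^2*(l + 4)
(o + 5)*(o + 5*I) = o^2 + 5*o + 5*I*o + 25*I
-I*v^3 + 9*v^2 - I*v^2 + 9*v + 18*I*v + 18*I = (v + 3*I)*(v + 6*I)*(-I*v - I)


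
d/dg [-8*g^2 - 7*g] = -16*g - 7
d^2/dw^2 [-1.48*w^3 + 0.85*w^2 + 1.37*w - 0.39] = 1.7 - 8.88*w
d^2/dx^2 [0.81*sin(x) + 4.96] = -0.81*sin(x)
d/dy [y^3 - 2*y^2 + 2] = y*(3*y - 4)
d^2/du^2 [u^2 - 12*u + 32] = 2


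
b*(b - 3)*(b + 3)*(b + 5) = b^4 + 5*b^3 - 9*b^2 - 45*b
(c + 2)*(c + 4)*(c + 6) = c^3 + 12*c^2 + 44*c + 48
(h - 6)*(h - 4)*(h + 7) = h^3 - 3*h^2 - 46*h + 168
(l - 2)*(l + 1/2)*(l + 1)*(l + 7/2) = l^4 + 3*l^3 - 17*l^2/4 - 39*l/4 - 7/2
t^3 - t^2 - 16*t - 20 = (t - 5)*(t + 2)^2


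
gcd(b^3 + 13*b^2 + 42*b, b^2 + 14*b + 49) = b + 7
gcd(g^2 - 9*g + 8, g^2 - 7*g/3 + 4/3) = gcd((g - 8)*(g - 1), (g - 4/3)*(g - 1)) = g - 1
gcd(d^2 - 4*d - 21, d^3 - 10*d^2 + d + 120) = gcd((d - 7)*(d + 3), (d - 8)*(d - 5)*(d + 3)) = d + 3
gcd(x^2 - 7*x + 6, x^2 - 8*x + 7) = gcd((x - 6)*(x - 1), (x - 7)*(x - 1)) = x - 1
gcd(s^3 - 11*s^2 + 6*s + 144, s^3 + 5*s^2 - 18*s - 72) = s + 3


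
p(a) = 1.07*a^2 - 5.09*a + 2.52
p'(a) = 2.14*a - 5.09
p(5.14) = 4.63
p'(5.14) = 5.91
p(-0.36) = 4.49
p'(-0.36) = -5.86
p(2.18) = -3.49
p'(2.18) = -0.42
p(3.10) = -2.98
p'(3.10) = 1.54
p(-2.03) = 17.26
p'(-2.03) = -9.43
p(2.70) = -3.42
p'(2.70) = 0.69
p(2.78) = -3.36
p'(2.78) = 0.86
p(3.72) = -1.61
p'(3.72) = 2.87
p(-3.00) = 27.42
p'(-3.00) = -11.51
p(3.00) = -3.12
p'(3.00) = 1.33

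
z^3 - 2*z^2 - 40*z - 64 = (z - 8)*(z + 2)*(z + 4)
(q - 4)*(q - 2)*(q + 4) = q^3 - 2*q^2 - 16*q + 32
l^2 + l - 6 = (l - 2)*(l + 3)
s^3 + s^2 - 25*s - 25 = (s - 5)*(s + 1)*(s + 5)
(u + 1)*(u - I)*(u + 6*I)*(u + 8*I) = u^4 + u^3 + 13*I*u^3 - 34*u^2 + 13*I*u^2 - 34*u + 48*I*u + 48*I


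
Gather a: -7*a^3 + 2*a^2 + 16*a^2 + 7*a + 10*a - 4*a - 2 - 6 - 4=-7*a^3 + 18*a^2 + 13*a - 12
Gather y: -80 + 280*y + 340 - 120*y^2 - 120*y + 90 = -120*y^2 + 160*y + 350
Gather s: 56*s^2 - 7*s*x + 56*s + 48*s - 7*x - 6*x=56*s^2 + s*(104 - 7*x) - 13*x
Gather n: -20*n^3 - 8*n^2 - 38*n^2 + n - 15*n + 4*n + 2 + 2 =-20*n^3 - 46*n^2 - 10*n + 4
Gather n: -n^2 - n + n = -n^2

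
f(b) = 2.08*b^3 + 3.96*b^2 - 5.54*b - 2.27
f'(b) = 6.24*b^2 + 7.92*b - 5.54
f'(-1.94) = 2.58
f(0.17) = -3.09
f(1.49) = 5.15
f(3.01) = 73.66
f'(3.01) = 74.83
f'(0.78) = 4.43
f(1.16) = -0.12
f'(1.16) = 12.04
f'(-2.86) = 22.85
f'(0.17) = -4.01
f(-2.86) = -2.69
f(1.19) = 0.25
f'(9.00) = 571.18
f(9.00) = 1784.95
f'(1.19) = 12.72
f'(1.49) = 20.11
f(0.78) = -3.19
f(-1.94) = 8.19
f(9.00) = 1784.95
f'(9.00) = 571.18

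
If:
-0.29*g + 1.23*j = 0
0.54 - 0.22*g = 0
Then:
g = 2.45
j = 0.58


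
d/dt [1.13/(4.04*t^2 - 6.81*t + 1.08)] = (7.6953 - 9.1304*t)/(4.04*t^2 - 6.81*t + 1.08)^2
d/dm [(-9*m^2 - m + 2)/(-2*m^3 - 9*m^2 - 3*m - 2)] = 2*(-9*m^4 - 2*m^3 + 15*m^2 + 36*m + 4)/(4*m^6 + 36*m^5 + 93*m^4 + 62*m^3 + 45*m^2 + 12*m + 4)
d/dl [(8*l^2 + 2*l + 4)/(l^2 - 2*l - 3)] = 2*(-9*l^2 - 28*l + 1)/(l^4 - 4*l^3 - 2*l^2 + 12*l + 9)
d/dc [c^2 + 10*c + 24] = 2*c + 10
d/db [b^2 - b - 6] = 2*b - 1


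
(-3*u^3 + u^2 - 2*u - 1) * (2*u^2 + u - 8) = -6*u^5 - u^4 + 21*u^3 - 12*u^2 + 15*u + 8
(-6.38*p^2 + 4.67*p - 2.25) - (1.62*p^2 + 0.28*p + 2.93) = -8.0*p^2 + 4.39*p - 5.18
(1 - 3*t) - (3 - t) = -2*t - 2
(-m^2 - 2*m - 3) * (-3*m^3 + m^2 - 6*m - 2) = 3*m^5 + 5*m^4 + 13*m^3 + 11*m^2 + 22*m + 6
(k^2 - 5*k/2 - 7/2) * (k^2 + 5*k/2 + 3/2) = k^4 - 33*k^2/4 - 25*k/2 - 21/4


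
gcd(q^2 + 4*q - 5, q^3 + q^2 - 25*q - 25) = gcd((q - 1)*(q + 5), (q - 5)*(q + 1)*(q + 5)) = q + 5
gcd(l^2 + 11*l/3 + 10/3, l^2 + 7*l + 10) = l + 2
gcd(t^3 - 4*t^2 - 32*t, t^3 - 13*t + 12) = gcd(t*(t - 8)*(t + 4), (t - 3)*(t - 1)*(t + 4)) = t + 4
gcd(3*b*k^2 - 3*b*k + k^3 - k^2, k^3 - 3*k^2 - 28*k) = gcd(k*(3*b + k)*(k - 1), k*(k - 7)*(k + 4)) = k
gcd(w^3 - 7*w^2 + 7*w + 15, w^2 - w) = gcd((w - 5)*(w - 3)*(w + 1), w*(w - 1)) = 1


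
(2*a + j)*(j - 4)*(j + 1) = 2*a*j^2 - 6*a*j - 8*a + j^3 - 3*j^2 - 4*j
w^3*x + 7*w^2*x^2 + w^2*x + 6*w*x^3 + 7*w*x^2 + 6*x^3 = (w + x)*(w + 6*x)*(w*x + x)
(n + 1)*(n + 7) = n^2 + 8*n + 7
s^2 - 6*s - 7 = (s - 7)*(s + 1)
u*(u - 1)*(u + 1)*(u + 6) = u^4 + 6*u^3 - u^2 - 6*u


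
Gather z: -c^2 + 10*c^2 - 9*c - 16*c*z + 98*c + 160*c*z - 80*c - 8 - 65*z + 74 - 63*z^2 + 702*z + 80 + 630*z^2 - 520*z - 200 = 9*c^2 + 9*c + 567*z^2 + z*(144*c + 117) - 54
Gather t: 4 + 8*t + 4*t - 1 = 12*t + 3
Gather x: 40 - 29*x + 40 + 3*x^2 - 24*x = 3*x^2 - 53*x + 80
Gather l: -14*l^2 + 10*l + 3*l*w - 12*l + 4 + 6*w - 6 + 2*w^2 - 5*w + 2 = -14*l^2 + l*(3*w - 2) + 2*w^2 + w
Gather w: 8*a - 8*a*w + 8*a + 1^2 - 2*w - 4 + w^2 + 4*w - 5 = 16*a + w^2 + w*(2 - 8*a) - 8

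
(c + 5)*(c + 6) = c^2 + 11*c + 30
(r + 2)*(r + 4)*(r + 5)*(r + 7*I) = r^4 + 11*r^3 + 7*I*r^3 + 38*r^2 + 77*I*r^2 + 40*r + 266*I*r + 280*I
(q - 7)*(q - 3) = q^2 - 10*q + 21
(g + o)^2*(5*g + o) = 5*g^3 + 11*g^2*o + 7*g*o^2 + o^3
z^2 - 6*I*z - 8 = (z - 4*I)*(z - 2*I)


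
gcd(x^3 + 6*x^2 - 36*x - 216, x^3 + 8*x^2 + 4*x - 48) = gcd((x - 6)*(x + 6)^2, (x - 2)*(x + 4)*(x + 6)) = x + 6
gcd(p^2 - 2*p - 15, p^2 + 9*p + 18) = p + 3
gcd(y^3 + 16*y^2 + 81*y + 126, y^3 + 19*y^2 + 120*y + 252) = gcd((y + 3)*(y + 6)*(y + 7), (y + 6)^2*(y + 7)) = y^2 + 13*y + 42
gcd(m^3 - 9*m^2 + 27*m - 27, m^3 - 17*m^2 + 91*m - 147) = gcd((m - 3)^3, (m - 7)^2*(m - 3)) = m - 3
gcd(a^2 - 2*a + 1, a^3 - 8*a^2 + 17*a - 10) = a - 1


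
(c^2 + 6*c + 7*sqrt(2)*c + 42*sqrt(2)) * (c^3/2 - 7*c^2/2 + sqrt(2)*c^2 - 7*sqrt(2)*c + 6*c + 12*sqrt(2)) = c^5/2 - c^4/2 + 9*sqrt(2)*c^4/2 - 9*sqrt(2)*c^3/2 - c^3 - 135*sqrt(2)*c^2 + 22*c^2 - 420*c + 324*sqrt(2)*c + 1008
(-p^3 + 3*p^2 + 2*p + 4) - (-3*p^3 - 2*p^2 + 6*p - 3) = 2*p^3 + 5*p^2 - 4*p + 7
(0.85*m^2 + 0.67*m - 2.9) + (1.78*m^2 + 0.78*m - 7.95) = 2.63*m^2 + 1.45*m - 10.85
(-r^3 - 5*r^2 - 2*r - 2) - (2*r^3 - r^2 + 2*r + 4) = -3*r^3 - 4*r^2 - 4*r - 6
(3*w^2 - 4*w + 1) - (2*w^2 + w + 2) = w^2 - 5*w - 1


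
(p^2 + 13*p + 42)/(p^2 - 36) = (p + 7)/(p - 6)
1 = 1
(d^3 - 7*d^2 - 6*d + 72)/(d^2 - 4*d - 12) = (d^2 - d - 12)/(d + 2)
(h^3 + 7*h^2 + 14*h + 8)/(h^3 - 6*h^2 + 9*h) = (h^3 + 7*h^2 + 14*h + 8)/(h*(h^2 - 6*h + 9))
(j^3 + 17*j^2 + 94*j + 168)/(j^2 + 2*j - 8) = (j^2 + 13*j + 42)/(j - 2)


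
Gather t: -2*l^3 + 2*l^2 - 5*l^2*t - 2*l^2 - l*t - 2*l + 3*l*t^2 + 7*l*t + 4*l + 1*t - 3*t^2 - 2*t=-2*l^3 + 2*l + t^2*(3*l - 3) + t*(-5*l^2 + 6*l - 1)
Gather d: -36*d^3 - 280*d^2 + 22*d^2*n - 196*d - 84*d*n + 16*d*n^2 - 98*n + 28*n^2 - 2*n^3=-36*d^3 + d^2*(22*n - 280) + d*(16*n^2 - 84*n - 196) - 2*n^3 + 28*n^2 - 98*n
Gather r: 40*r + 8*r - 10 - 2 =48*r - 12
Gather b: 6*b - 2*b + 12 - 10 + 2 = 4*b + 4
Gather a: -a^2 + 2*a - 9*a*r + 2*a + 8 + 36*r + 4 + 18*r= -a^2 + a*(4 - 9*r) + 54*r + 12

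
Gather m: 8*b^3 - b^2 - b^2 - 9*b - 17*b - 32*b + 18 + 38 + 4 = 8*b^3 - 2*b^2 - 58*b + 60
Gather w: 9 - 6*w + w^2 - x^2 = w^2 - 6*w - x^2 + 9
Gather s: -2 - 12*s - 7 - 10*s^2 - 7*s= -10*s^2 - 19*s - 9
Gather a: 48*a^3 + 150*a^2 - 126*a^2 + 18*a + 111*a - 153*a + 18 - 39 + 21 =48*a^3 + 24*a^2 - 24*a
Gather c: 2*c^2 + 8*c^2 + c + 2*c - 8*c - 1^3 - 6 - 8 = 10*c^2 - 5*c - 15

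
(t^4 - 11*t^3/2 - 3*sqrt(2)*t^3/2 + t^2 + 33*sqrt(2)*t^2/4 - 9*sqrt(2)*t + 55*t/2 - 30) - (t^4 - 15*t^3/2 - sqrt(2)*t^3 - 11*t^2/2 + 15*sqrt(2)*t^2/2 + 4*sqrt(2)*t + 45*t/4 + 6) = -sqrt(2)*t^3/2 + 2*t^3 + 3*sqrt(2)*t^2/4 + 13*t^2/2 - 13*sqrt(2)*t + 65*t/4 - 36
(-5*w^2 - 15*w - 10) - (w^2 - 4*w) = -6*w^2 - 11*w - 10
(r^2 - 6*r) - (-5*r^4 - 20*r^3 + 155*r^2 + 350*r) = 5*r^4 + 20*r^3 - 154*r^2 - 356*r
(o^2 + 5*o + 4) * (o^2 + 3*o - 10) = o^4 + 8*o^3 + 9*o^2 - 38*o - 40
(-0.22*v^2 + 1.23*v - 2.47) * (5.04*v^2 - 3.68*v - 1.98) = -1.1088*v^4 + 7.0088*v^3 - 16.5396*v^2 + 6.6542*v + 4.8906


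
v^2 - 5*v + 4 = (v - 4)*(v - 1)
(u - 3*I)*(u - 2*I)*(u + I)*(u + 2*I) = u^4 - 2*I*u^3 + 7*u^2 - 8*I*u + 12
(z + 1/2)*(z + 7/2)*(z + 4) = z^3 + 8*z^2 + 71*z/4 + 7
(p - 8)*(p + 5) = p^2 - 3*p - 40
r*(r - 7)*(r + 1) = r^3 - 6*r^2 - 7*r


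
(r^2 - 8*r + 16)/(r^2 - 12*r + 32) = (r - 4)/(r - 8)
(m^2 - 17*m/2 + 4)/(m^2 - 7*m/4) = 2*(2*m^2 - 17*m + 8)/(m*(4*m - 7))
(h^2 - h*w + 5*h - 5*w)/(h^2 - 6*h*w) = (h^2 - h*w + 5*h - 5*w)/(h*(h - 6*w))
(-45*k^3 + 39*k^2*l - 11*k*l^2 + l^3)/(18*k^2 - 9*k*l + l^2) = (-15*k^2 + 8*k*l - l^2)/(6*k - l)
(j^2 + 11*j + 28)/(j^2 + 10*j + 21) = (j + 4)/(j + 3)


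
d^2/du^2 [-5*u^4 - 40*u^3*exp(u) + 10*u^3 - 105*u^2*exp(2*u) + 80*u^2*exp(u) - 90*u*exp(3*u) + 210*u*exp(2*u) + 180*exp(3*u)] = -40*u^3*exp(u) - 420*u^2*exp(2*u) - 160*u^2*exp(u) - 60*u^2 - 810*u*exp(3*u) + 80*u*exp(u) + 60*u + 1080*exp(3*u) + 630*exp(2*u) + 160*exp(u)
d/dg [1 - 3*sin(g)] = -3*cos(g)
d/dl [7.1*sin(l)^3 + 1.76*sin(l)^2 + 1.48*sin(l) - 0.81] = (21.3*sin(l)^2 + 3.52*sin(l) + 1.48)*cos(l)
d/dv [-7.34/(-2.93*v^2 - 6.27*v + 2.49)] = (-43.0124*v - 46.0218)/(2.93*v^2 + 6.27*v - 2.49)^2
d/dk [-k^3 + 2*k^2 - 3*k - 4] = -3*k^2 + 4*k - 3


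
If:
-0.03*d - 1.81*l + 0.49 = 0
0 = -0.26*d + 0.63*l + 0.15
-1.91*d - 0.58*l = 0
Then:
No Solution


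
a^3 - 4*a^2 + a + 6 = (a - 3)*(a - 2)*(a + 1)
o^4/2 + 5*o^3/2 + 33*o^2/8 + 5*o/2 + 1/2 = (o/2 + 1)*(o + 1/2)^2*(o + 2)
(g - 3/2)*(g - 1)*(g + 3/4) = g^3 - 7*g^2/4 - 3*g/8 + 9/8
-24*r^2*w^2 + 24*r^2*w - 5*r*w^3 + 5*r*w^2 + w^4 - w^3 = w*(-8*r + w)*(3*r + w)*(w - 1)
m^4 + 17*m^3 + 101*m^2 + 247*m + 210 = (m + 2)*(m + 3)*(m + 5)*(m + 7)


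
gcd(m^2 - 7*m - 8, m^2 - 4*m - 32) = m - 8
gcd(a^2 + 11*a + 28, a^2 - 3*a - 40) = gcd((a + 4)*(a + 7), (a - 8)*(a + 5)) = 1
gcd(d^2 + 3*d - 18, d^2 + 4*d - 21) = d - 3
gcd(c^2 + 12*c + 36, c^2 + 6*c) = c + 6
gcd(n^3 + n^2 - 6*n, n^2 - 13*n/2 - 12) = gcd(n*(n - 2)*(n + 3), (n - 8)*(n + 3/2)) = 1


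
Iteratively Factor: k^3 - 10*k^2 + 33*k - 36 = (k - 4)*(k^2 - 6*k + 9) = (k - 4)*(k - 3)*(k - 3)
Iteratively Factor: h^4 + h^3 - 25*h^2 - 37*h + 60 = (h + 4)*(h^3 - 3*h^2 - 13*h + 15) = (h - 5)*(h + 4)*(h^2 + 2*h - 3) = (h - 5)*(h + 3)*(h + 4)*(h - 1)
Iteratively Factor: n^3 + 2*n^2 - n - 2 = (n + 1)*(n^2 + n - 2) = (n + 1)*(n + 2)*(n - 1)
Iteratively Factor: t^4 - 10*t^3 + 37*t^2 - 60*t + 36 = (t - 3)*(t^3 - 7*t^2 + 16*t - 12) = (t - 3)*(t - 2)*(t^2 - 5*t + 6) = (t - 3)^2*(t - 2)*(t - 2)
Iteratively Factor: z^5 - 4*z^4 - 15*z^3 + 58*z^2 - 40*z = (z - 1)*(z^4 - 3*z^3 - 18*z^2 + 40*z) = (z - 2)*(z - 1)*(z^3 - z^2 - 20*z) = (z - 2)*(z - 1)*(z + 4)*(z^2 - 5*z) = z*(z - 2)*(z - 1)*(z + 4)*(z - 5)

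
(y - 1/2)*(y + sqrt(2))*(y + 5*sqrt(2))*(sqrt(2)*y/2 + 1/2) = sqrt(2)*y^4/2 - sqrt(2)*y^3/4 + 13*y^3/2 - 13*y^2/4 + 8*sqrt(2)*y^2 - 4*sqrt(2)*y + 5*y - 5/2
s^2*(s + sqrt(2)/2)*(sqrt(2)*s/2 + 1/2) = sqrt(2)*s^4/2 + s^3 + sqrt(2)*s^2/4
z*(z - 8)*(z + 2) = z^3 - 6*z^2 - 16*z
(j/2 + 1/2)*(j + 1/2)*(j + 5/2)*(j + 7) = j^4/2 + 11*j^3/2 + 129*j^2/8 + 31*j/2 + 35/8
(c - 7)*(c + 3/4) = c^2 - 25*c/4 - 21/4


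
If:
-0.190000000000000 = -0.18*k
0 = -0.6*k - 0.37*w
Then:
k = 1.06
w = -1.71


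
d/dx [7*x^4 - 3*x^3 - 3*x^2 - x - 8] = 28*x^3 - 9*x^2 - 6*x - 1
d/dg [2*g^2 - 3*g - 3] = 4*g - 3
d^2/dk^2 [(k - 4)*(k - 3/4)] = 2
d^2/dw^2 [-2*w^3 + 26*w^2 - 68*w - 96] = 52 - 12*w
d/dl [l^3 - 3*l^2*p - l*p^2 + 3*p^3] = 3*l^2 - 6*l*p - p^2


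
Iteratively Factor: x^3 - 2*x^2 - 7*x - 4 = (x + 1)*(x^2 - 3*x - 4) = (x - 4)*(x + 1)*(x + 1)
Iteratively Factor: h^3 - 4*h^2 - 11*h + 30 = (h + 3)*(h^2 - 7*h + 10) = (h - 2)*(h + 3)*(h - 5)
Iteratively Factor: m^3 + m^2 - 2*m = (m - 1)*(m^2 + 2*m) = m*(m - 1)*(m + 2)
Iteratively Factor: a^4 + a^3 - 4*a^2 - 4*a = (a - 2)*(a^3 + 3*a^2 + 2*a) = (a - 2)*(a + 2)*(a^2 + a) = (a - 2)*(a + 1)*(a + 2)*(a)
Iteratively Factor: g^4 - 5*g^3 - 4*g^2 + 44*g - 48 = (g + 3)*(g^3 - 8*g^2 + 20*g - 16) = (g - 4)*(g + 3)*(g^2 - 4*g + 4) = (g - 4)*(g - 2)*(g + 3)*(g - 2)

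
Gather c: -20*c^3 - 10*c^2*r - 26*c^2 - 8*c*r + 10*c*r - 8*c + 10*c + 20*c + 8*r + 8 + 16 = -20*c^3 + c^2*(-10*r - 26) + c*(2*r + 22) + 8*r + 24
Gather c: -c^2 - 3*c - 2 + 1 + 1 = -c^2 - 3*c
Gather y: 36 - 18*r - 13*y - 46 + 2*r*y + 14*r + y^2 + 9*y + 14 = -4*r + y^2 + y*(2*r - 4) + 4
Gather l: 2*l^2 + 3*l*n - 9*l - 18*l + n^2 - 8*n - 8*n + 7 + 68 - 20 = 2*l^2 + l*(3*n - 27) + n^2 - 16*n + 55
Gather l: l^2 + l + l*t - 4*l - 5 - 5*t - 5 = l^2 + l*(t - 3) - 5*t - 10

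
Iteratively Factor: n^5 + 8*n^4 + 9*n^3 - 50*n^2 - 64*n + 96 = (n + 4)*(n^4 + 4*n^3 - 7*n^2 - 22*n + 24) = (n - 2)*(n + 4)*(n^3 + 6*n^2 + 5*n - 12) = (n - 2)*(n - 1)*(n + 4)*(n^2 + 7*n + 12) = (n - 2)*(n - 1)*(n + 4)^2*(n + 3)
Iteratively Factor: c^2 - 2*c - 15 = (c + 3)*(c - 5)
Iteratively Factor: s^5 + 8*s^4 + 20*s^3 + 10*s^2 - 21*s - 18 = (s + 3)*(s^4 + 5*s^3 + 5*s^2 - 5*s - 6) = (s + 2)*(s + 3)*(s^3 + 3*s^2 - s - 3) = (s + 1)*(s + 2)*(s + 3)*(s^2 + 2*s - 3) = (s + 1)*(s + 2)*(s + 3)^2*(s - 1)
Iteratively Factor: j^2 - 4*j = (j - 4)*(j)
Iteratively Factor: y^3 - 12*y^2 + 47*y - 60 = (y - 3)*(y^2 - 9*y + 20) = (y - 5)*(y - 3)*(y - 4)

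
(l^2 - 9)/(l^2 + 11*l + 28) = (l^2 - 9)/(l^2 + 11*l + 28)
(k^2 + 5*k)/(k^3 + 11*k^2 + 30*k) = 1/(k + 6)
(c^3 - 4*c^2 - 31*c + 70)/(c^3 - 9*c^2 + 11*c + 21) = (c^2 + 3*c - 10)/(c^2 - 2*c - 3)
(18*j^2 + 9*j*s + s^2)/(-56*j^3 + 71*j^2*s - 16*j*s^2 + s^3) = (18*j^2 + 9*j*s + s^2)/(-56*j^3 + 71*j^2*s - 16*j*s^2 + s^3)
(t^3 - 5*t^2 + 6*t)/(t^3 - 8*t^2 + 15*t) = (t - 2)/(t - 5)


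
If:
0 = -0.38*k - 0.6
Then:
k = -1.58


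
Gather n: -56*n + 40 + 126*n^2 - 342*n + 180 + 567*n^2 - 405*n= 693*n^2 - 803*n + 220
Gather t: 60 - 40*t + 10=70 - 40*t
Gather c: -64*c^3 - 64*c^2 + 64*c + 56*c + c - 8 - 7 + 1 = -64*c^3 - 64*c^2 + 121*c - 14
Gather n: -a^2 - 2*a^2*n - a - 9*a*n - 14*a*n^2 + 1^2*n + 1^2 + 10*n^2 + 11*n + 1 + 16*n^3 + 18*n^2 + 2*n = -a^2 - a + 16*n^3 + n^2*(28 - 14*a) + n*(-2*a^2 - 9*a + 14) + 2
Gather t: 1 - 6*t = 1 - 6*t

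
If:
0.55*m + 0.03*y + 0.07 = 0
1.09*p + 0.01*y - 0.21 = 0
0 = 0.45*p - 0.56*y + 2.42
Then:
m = -0.37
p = 0.15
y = 4.44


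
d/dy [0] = 0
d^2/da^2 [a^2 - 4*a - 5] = 2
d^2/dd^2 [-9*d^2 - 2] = -18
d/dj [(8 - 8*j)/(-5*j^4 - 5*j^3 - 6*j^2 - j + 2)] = 8*(5*j^4 + 5*j^3 + 6*j^2 + j - (j - 1)*(20*j^3 + 15*j^2 + 12*j + 1) - 2)/(5*j^4 + 5*j^3 + 6*j^2 + j - 2)^2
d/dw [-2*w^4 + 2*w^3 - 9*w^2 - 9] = 2*w*(-4*w^2 + 3*w - 9)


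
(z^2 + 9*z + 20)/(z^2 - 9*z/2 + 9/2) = 2*(z^2 + 9*z + 20)/(2*z^2 - 9*z + 9)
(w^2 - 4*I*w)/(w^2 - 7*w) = (w - 4*I)/(w - 7)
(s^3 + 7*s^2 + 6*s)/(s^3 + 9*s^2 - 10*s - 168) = s*(s + 1)/(s^2 + 3*s - 28)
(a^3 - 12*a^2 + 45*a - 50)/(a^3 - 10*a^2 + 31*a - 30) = (a - 5)/(a - 3)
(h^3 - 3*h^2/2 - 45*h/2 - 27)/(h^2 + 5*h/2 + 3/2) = (h^2 - 3*h - 18)/(h + 1)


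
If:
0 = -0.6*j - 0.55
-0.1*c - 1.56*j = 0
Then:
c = 14.30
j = -0.92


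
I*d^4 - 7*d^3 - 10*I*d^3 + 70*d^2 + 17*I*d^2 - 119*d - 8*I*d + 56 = (d - 8)*(d - 1)*(d + 7*I)*(I*d - I)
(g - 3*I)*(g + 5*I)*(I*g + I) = I*g^3 - 2*g^2 + I*g^2 - 2*g + 15*I*g + 15*I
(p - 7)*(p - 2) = p^2 - 9*p + 14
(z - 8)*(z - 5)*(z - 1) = z^3 - 14*z^2 + 53*z - 40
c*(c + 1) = c^2 + c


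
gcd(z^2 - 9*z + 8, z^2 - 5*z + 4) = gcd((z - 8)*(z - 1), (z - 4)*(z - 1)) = z - 1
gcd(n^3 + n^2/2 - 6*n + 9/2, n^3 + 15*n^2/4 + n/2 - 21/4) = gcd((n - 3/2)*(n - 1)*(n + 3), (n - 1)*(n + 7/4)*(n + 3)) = n^2 + 2*n - 3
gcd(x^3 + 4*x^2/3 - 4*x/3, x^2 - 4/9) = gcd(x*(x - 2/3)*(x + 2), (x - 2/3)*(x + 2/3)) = x - 2/3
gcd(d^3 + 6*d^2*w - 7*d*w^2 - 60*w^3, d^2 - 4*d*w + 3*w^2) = -d + 3*w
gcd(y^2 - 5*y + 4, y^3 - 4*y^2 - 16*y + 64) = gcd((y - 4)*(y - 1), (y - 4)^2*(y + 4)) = y - 4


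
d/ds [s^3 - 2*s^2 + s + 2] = 3*s^2 - 4*s + 1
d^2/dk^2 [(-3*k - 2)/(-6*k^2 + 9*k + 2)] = 6*((5 - 18*k)*(-6*k^2 + 9*k + 2) - 3*(3*k + 2)*(4*k - 3)^2)/(-6*k^2 + 9*k + 2)^3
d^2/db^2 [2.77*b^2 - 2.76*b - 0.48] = 5.54000000000000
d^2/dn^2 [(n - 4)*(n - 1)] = 2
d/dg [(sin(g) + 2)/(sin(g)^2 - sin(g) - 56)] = (-4*sin(g) + cos(g)^2 - 55)*cos(g)/(sin(g) + cos(g)^2 + 55)^2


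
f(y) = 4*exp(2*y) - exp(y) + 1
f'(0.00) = 7.00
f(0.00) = 4.00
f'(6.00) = 1301634.90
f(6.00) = 650616.74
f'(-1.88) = 0.03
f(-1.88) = 0.94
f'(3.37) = 6735.41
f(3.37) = 3354.16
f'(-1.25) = 0.37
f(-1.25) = 1.04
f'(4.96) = 162521.33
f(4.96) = 81190.37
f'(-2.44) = -0.03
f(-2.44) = 0.94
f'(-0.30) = 3.65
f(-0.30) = 2.45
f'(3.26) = 5402.58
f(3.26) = 2689.26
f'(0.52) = 20.95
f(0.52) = 10.63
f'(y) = 8*exp(2*y) - exp(y)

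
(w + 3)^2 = w^2 + 6*w + 9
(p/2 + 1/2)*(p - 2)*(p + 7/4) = p^3/2 + 3*p^2/8 - 15*p/8 - 7/4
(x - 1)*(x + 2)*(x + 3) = x^3 + 4*x^2 + x - 6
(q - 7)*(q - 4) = q^2 - 11*q + 28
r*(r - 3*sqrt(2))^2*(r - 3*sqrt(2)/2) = r^4 - 15*sqrt(2)*r^3/2 + 36*r^2 - 27*sqrt(2)*r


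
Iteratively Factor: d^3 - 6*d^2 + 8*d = (d - 2)*(d^2 - 4*d) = d*(d - 2)*(d - 4)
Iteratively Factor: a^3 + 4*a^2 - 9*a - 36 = (a + 4)*(a^2 - 9) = (a + 3)*(a + 4)*(a - 3)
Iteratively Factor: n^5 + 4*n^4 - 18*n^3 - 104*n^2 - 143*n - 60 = (n + 4)*(n^4 - 18*n^2 - 32*n - 15) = (n - 5)*(n + 4)*(n^3 + 5*n^2 + 7*n + 3) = (n - 5)*(n + 3)*(n + 4)*(n^2 + 2*n + 1) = (n - 5)*(n + 1)*(n + 3)*(n + 4)*(n + 1)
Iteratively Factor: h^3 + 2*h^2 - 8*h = (h)*(h^2 + 2*h - 8) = h*(h + 4)*(h - 2)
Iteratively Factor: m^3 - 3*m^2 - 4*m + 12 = (m - 2)*(m^2 - m - 6) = (m - 3)*(m - 2)*(m + 2)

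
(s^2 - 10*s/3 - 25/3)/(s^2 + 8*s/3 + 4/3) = (3*s^2 - 10*s - 25)/(3*s^2 + 8*s + 4)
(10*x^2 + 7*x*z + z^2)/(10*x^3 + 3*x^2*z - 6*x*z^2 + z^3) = (10*x^2 + 7*x*z + z^2)/(10*x^3 + 3*x^2*z - 6*x*z^2 + z^3)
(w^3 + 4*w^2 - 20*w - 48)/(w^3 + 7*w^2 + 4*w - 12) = (w - 4)/(w - 1)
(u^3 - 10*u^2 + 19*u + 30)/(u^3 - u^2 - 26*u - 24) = (u - 5)/(u + 4)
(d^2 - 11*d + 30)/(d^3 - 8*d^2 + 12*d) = (d - 5)/(d*(d - 2))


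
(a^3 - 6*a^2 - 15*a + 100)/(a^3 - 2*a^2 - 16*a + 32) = (a^2 - 10*a + 25)/(a^2 - 6*a + 8)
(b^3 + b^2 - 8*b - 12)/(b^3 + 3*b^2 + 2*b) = (b^2 - b - 6)/(b*(b + 1))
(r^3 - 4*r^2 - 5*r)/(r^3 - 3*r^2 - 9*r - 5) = r/(r + 1)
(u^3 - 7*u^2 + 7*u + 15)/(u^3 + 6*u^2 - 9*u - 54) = (u^2 - 4*u - 5)/(u^2 + 9*u + 18)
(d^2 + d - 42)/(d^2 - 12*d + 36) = (d + 7)/(d - 6)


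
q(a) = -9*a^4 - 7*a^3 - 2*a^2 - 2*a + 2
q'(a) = -36*a^3 - 21*a^2 - 4*a - 2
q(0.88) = -11.48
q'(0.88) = -46.32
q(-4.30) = -2546.75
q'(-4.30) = 2489.16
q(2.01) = -213.85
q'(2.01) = -387.22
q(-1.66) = -36.51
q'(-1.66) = 111.45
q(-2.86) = -447.04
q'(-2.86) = 679.84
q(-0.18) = 2.33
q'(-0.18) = -1.75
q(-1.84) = -60.65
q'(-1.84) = 158.52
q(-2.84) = -433.59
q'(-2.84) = 664.61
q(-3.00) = -550.00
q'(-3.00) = 793.00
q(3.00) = -940.00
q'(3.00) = -1175.00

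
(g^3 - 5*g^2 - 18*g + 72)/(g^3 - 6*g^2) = (g^2 + g - 12)/g^2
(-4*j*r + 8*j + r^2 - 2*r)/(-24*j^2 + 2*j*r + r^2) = (r - 2)/(6*j + r)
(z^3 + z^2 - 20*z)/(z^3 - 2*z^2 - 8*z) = (z + 5)/(z + 2)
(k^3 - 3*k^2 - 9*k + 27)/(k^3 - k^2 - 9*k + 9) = (k - 3)/(k - 1)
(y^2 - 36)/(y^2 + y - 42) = (y + 6)/(y + 7)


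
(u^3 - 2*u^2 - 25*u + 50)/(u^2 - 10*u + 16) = (u^2 - 25)/(u - 8)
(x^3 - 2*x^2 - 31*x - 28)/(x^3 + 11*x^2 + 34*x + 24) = (x - 7)/(x + 6)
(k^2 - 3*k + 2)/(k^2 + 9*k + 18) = (k^2 - 3*k + 2)/(k^2 + 9*k + 18)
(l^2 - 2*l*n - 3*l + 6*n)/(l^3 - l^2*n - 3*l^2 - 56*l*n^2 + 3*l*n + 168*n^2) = (l - 2*n)/(l^2 - l*n - 56*n^2)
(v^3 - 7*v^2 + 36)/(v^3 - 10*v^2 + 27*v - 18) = (v + 2)/(v - 1)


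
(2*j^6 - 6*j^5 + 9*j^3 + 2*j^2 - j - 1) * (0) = 0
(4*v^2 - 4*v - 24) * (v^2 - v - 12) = 4*v^4 - 8*v^3 - 68*v^2 + 72*v + 288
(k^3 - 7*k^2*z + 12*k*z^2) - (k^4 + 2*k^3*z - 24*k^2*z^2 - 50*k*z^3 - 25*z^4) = -k^4 - 2*k^3*z + k^3 + 24*k^2*z^2 - 7*k^2*z + 50*k*z^3 + 12*k*z^2 + 25*z^4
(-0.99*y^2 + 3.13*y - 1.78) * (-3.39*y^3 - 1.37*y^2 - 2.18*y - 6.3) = 3.3561*y^5 - 9.2544*y^4 + 3.9043*y^3 + 1.8522*y^2 - 15.8386*y + 11.214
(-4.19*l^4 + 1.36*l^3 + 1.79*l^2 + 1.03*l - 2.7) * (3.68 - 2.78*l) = 11.6482*l^5 - 19.2*l^4 + 0.0286000000000008*l^3 + 3.7238*l^2 + 11.2964*l - 9.936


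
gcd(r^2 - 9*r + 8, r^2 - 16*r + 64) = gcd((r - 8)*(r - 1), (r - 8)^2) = r - 8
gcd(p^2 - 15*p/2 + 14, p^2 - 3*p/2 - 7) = p - 7/2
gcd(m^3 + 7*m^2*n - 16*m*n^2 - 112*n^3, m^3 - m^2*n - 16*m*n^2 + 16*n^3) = m^2 - 16*n^2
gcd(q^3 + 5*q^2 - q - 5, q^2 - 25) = q + 5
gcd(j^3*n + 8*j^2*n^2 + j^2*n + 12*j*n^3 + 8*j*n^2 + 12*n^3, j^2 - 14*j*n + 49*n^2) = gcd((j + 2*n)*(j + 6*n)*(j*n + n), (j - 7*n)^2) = 1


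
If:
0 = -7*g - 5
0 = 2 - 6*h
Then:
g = -5/7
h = 1/3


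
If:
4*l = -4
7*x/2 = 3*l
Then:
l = -1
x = -6/7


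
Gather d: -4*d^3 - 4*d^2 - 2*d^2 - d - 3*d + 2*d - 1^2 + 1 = -4*d^3 - 6*d^2 - 2*d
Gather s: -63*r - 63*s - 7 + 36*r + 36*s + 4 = -27*r - 27*s - 3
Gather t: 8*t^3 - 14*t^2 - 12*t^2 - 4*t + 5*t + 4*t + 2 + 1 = 8*t^3 - 26*t^2 + 5*t + 3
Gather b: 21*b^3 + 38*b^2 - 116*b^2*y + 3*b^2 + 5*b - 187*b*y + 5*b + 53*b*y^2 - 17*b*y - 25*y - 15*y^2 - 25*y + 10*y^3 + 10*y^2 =21*b^3 + b^2*(41 - 116*y) + b*(53*y^2 - 204*y + 10) + 10*y^3 - 5*y^2 - 50*y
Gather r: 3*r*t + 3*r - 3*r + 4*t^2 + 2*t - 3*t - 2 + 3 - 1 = 3*r*t + 4*t^2 - t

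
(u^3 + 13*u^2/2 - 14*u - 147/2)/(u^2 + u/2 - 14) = (u^2 + 10*u + 21)/(u + 4)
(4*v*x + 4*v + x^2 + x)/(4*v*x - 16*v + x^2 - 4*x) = (x + 1)/(x - 4)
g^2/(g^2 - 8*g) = g/(g - 8)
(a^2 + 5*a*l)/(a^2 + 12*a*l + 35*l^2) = a/(a + 7*l)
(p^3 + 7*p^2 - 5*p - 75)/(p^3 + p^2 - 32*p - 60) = (p^2 + 2*p - 15)/(p^2 - 4*p - 12)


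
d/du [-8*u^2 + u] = 1 - 16*u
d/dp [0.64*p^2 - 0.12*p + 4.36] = 1.28*p - 0.12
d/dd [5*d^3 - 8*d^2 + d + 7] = 15*d^2 - 16*d + 1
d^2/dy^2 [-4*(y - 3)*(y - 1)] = -8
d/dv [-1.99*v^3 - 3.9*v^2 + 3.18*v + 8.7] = -5.97*v^2 - 7.8*v + 3.18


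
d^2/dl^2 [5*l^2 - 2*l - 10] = 10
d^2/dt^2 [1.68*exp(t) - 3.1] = 1.68*exp(t)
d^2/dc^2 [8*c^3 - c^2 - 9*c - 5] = 48*c - 2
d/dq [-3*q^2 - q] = -6*q - 1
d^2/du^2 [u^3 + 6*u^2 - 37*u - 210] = 6*u + 12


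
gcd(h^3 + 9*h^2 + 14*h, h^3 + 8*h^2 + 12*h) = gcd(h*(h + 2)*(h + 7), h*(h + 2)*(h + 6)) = h^2 + 2*h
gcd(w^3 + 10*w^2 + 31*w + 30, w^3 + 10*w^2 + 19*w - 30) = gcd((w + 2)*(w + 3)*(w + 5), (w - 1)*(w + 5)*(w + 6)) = w + 5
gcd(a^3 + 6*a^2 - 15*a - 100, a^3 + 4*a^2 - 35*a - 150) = a^2 + 10*a + 25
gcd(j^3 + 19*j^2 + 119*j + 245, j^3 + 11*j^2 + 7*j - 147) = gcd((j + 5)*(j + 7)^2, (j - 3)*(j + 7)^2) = j^2 + 14*j + 49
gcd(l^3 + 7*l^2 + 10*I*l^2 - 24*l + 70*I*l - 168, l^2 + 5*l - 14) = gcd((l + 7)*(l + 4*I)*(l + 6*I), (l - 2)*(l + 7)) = l + 7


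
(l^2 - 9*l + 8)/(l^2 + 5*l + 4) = (l^2 - 9*l + 8)/(l^2 + 5*l + 4)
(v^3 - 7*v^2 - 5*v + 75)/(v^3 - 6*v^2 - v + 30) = (v^2 - 2*v - 15)/(v^2 - v - 6)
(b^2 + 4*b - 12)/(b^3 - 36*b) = (b - 2)/(b*(b - 6))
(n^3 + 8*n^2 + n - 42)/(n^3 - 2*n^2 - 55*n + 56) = (n^2 + n - 6)/(n^2 - 9*n + 8)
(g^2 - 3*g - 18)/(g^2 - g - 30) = (g + 3)/(g + 5)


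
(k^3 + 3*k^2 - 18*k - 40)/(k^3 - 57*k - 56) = (-k^3 - 3*k^2 + 18*k + 40)/(-k^3 + 57*k + 56)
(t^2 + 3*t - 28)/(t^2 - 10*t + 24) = (t + 7)/(t - 6)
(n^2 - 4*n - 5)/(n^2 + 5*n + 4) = (n - 5)/(n + 4)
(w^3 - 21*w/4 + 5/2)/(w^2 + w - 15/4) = (2*w^2 - 5*w + 2)/(2*w - 3)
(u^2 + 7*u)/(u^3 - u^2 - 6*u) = (u + 7)/(u^2 - u - 6)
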